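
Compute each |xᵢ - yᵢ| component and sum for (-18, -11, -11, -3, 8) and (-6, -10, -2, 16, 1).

Σ|x_i - y_i| = |-18 - (-6)| + |-11 - (-10)| + |-11 - (-2)| + |-3 - 16| + |8 - 1| = 12 + 1 + 9 + 19 + 7 = 48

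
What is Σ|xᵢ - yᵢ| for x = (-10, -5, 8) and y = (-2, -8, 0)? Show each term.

Σ|x_i - y_i| = |-10 - (-2)| + |-5 - (-8)| + |8 - 0| = 8 + 3 + 8 = 19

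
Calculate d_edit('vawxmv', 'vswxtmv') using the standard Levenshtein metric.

Let D[i][j] be the edit distance between the first i characters of 'vawxmv' and the first j characters of 'vswxtmv', with D[i][0] = i, D[0][j] = j, and D[i][j] = D[i-1][j-1] if the characters match, else 1 + min(D[i-1][j], D[i][j-1], D[i-1][j-1]). Filling the table (rows: prefixes of 'vawxmv', columns: prefixes of 'vswxtmv'):
     ε  v  s  w  x  t  m  v
  ε  0  1  2  3  4  5  6  7
  v  1  0  1  2  3  4  5  6
  a  2  1  1  2  3  4  5  6
  w  3  2  2  1  2  3  4  5
  x  4  3  3  2  1  2  3  4
  m  5  4  4  3  2  2  2  3
  v  6  5  5  4  3  3  3  2
The bottom-right entry gives D[6][7] = 2, so no sequence of fewer than 2 edits works. Backtracking through the table gives one optimal edit sequence (2 edits):
  vawxmv → vswxmv (sub a→s @2)
  vswxmv → vswxtmv (ins t @5)
Edit distance = 2.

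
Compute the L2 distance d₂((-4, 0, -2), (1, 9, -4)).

√(Σ(x_i - y_i)²) = √((-4 - 1)² + (0 - 9)² + (-2 - (-4))²)
= √((-5)² + (-9)² + 2²) = √(25 + 81 + 4) = √110 ≈ 10.4881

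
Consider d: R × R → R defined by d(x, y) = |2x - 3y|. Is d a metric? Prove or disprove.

No. d fails symmetry: d(4, 9) = |2·4 - 3·9| = |-19| = 19, but d(9, 4) = |2·9 - 3·4| = |6| = 6. Since 19 ≠ 6, d(x,y) ≠ d(y,x) in general.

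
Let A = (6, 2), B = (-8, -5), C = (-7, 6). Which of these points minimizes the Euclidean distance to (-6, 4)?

Distances: d(A) ≈ 12.1655, d(B) ≈ 9.2195, d(C) ≈ 2.2361. Nearest: C = (-7, 6) with distance 2.2361.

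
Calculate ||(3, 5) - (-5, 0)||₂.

√(Σ(x_i - y_i)²) = √((3 - (-5))² + (5 - 0)²)
= √(8² + 5²) = √(64 + 25) = √89 ≈ 9.434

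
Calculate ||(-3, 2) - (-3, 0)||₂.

√(Σ(x_i - y_i)²) = √((-3 - (-3))² + (2 - 0)²)
= √(0² + 2²) = √(0 + 4) = √4 = 2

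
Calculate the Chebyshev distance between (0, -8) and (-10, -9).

max(|x_i - y_i|) = max(|0 - (-10)|, |-8 - (-9)|) = max(10, 1) = 10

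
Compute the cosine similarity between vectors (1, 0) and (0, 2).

With u = (1, 0), v = (0, 2):
u·v = 1·0 + 0·2 = 0 + 0 = 0.
|u| = √(1² + 0²) = √1, |v| = √(0² + 2²) = √4, so |u||v| = √(1·4) = √4 = 2.
cos θ = (u·v)/(|u||v|) = 0/2 = 0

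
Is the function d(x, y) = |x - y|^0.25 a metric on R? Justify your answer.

Yes. With 0 < p = 0.25 ≤ 1, d(x,y) = |x-y|^0.25 is a metric on R. Non-negativity and symmetry are immediate; |x-y|^0.25 = 0 ⟺ |x-y| = 0 ⟺ x = y. For the triangle inequality, the function t ↦ t^0.25 is subadditive on [0,∞) when p ≤ 1, so |x-z|^0.25 ≤ (|x-y| + |y-z|)^0.25 ≤ |x-y|^0.25 + |y-z|^0.25.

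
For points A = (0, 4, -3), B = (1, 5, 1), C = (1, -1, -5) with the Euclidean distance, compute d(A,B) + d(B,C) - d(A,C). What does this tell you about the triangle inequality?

d(A,B) = √(1² + 1² + 4²) = √18 ≈ 4.2426, d(B,C) = √(0² + 6² + 6²) = √72 ≈ 8.4853, d(A,C) = √(1² + 5² + 2²) = √30 ≈ 5.4772.
d(A,B) + d(B,C) - d(A,C) = 4.2426 + 8.4853 - 5.4772 = 12.7279 - 5.4772 = 7.2507 (to 4 decimal places). This is ≥ 0, so the triangle inequality holds for these points.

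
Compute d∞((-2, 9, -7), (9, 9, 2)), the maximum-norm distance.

max(|x_i - y_i|) = max(|-2 - 9|, |9 - 9|, |-7 - 2|) = max(11, 0, 9) = 11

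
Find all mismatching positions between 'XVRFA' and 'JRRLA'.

Differing positions: 1, 2, 4. Hamming distance = 3.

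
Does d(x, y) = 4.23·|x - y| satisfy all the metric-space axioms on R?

Yes. Since |x - y| is a metric on R and 4.23 > 0, the positive scalar multiple 4.23·|x - y| is also a metric: scaling by a positive constant preserves non-negativity, identity (d=0 ⟺ |x-y|=0 ⟺ x=y), symmetry, and the triangle inequality.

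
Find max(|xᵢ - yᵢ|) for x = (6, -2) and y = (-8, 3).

max(|x_i - y_i|) = max(|6 - (-8)|, |-2 - 3|) = max(14, 5) = 14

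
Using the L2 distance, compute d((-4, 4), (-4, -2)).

(Σ|x_i - y_i|^2)^(1/2) = (|-4 - (-4)|^2 + |4 - (-2)|^2)^(1/2)
= (0^2 + 6^2)^(1/2) = (0 + 36)^(1/2) = (36)^(1/2) = 6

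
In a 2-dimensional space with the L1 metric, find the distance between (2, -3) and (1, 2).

Σ|x_i - y_i| = |2 - 1| + |-3 - 2| = 1 + 5 = 6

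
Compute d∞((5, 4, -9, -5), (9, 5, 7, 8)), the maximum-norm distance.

max(|x_i - y_i|) = max(|5 - 9|, |4 - 5|, |-9 - 7|, |-5 - 8|) = max(4, 1, 16, 13) = 16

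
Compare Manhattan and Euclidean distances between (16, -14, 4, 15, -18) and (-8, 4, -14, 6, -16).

L1 = |16 - (-8)| + |-14 - 4| + |4 - (-14)| + |15 - 6| + |-18 - (-16)| = 24 + 18 + 18 + 9 + 2 = 71
L2 = √(24² + 18² + 18² + 9² + 2²) = √1309 ≈ 36.1801
L1 ≥ L2 always (equality iff movement is along one axis); L1 > L2 here.
Ratio L1/L2 = 71/√1309 ≈ 1.9624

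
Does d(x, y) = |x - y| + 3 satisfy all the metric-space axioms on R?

No. d fails identity of indiscernibles (specifically d(x,x) = 0): d(-8, -8) = |-8 - (-8)| + 3 = 0 + 3 = 3 ≠ 0.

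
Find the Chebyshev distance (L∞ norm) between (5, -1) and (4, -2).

max(|x_i - y_i|) = max(|5 - 4|, |-1 - (-2)|) = max(1, 1) = 1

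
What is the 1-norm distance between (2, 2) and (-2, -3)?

Σ|x_i - y_i| = |2 - (-2)| + |2 - (-3)| = 4 + 5 = 9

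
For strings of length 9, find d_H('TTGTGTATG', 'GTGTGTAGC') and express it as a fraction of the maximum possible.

Differing positions: 1, 8, 9. Hamming distance = 3. The maximum possible Hamming distance for length-9 strings is 9, so d_H/9 = 3/9 ≈ 0.3333.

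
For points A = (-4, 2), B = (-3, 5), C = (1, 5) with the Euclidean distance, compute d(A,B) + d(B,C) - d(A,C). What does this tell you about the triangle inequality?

d(A,B) = √(1² + 3²) = √10 ≈ 3.1623, d(B,C) = √(4² + 0²) = √16 = 4, d(A,C) = √(5² + 3²) = √34 ≈ 5.831.
d(A,B) + d(B,C) - d(A,C) = 3.1623 + 4 - 5.831 = 7.1623 - 5.831 = 1.3313 (to 4 decimal places). This is ≥ 0, so the triangle inequality holds for these points.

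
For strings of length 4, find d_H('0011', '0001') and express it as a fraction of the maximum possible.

Differing positions: 3. Hamming distance = 1. The maximum possible Hamming distance for length-4 strings is 4, so d_H/4 = 1/4 = 0.25.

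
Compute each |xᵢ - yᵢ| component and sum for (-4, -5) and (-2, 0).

Σ|x_i - y_i| = |-4 - (-2)| + |-5 - 0| = 2 + 5 = 7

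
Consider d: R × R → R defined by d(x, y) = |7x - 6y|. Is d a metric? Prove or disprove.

No. d fails symmetry: d(4, 8) = |7·4 - 6·8| = |-20| = 20, but d(8, 4) = |7·8 - 6·4| = |32| = 32. Since 20 ≠ 32, d(x,y) ≠ d(y,x) in general.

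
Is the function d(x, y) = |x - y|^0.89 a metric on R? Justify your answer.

Yes. With 0 < p = 0.89 ≤ 1, d(x,y) = |x-y|^0.89 is a metric on R. Non-negativity and symmetry are immediate; |x-y|^0.89 = 0 ⟺ |x-y| = 0 ⟺ x = y. For the triangle inequality, the function t ↦ t^0.89 is subadditive on [0,∞) when p ≤ 1, so |x-z|^0.89 ≤ (|x-y| + |y-z|)^0.89 ≤ |x-y|^0.89 + |y-z|^0.89.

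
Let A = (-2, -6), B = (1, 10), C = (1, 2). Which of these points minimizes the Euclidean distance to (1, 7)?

Distances: d(A) ≈ 13.3417, d(B) = 3, d(C) = 5. Nearest: B = (1, 10) with distance 3.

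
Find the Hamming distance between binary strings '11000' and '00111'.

Differing positions: 1, 2, 3, 4, 5. Hamming distance = 5.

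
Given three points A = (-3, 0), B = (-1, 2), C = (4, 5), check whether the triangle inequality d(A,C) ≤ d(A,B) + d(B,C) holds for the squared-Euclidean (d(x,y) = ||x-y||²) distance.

d(A,B) = 2² + 2² = 8, d(B,C) = 5² + 3² = 34, d(A,C) = 7² + 5² = 74.
d(A,C) = 74 > 8 + 34 = 42. Triangle inequality is VIOLATED. (Squared-Euclidean is not a metric — this is a counterexample.)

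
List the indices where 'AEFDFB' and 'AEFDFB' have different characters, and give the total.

Differing positions: none. Hamming distance = 0.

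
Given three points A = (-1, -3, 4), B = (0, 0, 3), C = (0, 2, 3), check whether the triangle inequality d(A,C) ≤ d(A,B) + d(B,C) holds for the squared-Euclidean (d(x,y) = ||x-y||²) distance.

d(A,B) = 1² + 3² + 1² = 11, d(B,C) = 0² + 2² + 0² = 4, d(A,C) = 1² + 5² + 1² = 27.
d(A,C) = 27 > 11 + 4 = 15. Triangle inequality is VIOLATED. (Squared-Euclidean is not a metric — this is a counterexample.)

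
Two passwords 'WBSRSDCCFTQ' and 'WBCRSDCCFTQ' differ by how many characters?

Differing positions: 3. Hamming distance = 1.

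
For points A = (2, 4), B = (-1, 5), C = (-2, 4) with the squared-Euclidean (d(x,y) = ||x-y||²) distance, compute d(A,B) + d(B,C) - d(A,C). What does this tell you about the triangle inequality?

d(A,B) = 3² + 1² = 10, d(B,C) = 1² + 1² = 2, d(A,C) = 4² + 0² = 16.
d(A,B) + d(B,C) - d(A,C) = 10 + 2 - 16 = 12 - 16 = -4. This is < 0, so the triangle inequality FAILS for these points (squared-Euclidean is not a metric).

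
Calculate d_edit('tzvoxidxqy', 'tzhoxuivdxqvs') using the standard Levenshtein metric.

Let D[i][j] be the edit distance between the first i characters of 'tzvoxidxqy' and the first j characters of 'tzhoxuivdxqvs', with D[i][0] = i, D[0][j] = j, and D[i][j] = D[i-1][j-1] if the characters match, else 1 + min(D[i-1][j], D[i][j-1], D[i-1][j-1]). Filling the table (rows: prefixes of 'tzvoxidxqy', columns: prefixes of 'tzhoxuivdxqvs'):
     ε  t  z  h  o  x  u  i  v  d  x  q  v  s
  ε  0  1  2  3  4  5  6  7  8  9 10 11 12 13
  t  1  0  1  2  3  4  5  6  7  8  9 10 11 12
  z  2  1  0  1  2  3  4  5  6  7  8  9 10 11
  v  3  2  1  1  2  3  4  5  5  6  7  8  9 10
  o  4  3  2  2  1  2  3  4  5  6  7  8  9 10
  x  5  4  3  3  2  1  2  3  4  5  6  7  8  9
  i  6  5  4  4  3  2  2  2  3  4  5  6  7  8
  d  7  6  5  5  4  3  3  3  3  3  4  5  6  7
  x  8  7  6  6  5  4  4  4  4  4  3  4  5  6
  q  9  8  7  7  6  5  5  5  5  5  4  3  4  5
  y 10  9  8  8  7  6  6  6  6  6  5  4  4  5
The bottom-right entry gives D[10][13] = 5, so no sequence of fewer than 5 edits works. Backtracking through the table gives one optimal edit sequence (5 edits):
  tzvoxidxqy → tzhoxidxqy (sub v→h @3)
  tzhoxidxqy → tzhoxuidxqy (ins u @6)
  tzhoxuidxqy → tzhoxuivdxqy (ins v @8)
  tzhoxuivdxqy → tzhoxuivdxqvy (ins v @12)
  tzhoxuivdxqvy → tzhoxuivdxqvs (sub y→s @13)
Edit distance = 5.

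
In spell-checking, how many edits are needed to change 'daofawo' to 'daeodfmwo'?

Let D[i][j] be the edit distance between the first i characters of 'daofawo' and the first j characters of 'daeodfmwo', with D[i][0] = i, D[0][j] = j, and D[i][j] = D[i-1][j-1] if the characters match, else 1 + min(D[i-1][j], D[i][j-1], D[i-1][j-1]). Filling the table (rows: prefixes of 'daofawo', columns: prefixes of 'daeodfmwo'):
     ε  d  a  e  o  d  f  m  w  o
  ε  0  1  2  3  4  5  6  7  8  9
  d  1  0  1  2  3  4  5  6  7  8
  a  2  1  0  1  2  3  4  5  6  7
  o  3  2  1  1  1  2  3  4  5  6
  f  4  3  2  2  2  2  2  3  4  5
  a  5  4  3  3  3  3  3  3  4  5
  w  6  5  4  4  4  4  4  4  3  4
  o  7  6  5  5  4  5  5  5  4  3
The bottom-right entry gives D[7][9] = 3, so no sequence of fewer than 3 edits works. Backtracking through the table gives one optimal edit sequence (3 edits):
  daofawo → daeofawo (ins e @3)
  daeofawo → daeodfawo (ins d @5)
  daeodfawo → daeodfmwo (sub a→m @7)
Edit distance = 3.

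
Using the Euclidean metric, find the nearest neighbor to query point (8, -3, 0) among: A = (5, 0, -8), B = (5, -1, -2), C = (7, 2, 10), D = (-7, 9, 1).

Distances: d(A) ≈ 9.0554, d(B) ≈ 4.1231, d(C) ≈ 11.225, d(D) ≈ 19.2354. Nearest: B = (5, -1, -2) with distance 4.1231.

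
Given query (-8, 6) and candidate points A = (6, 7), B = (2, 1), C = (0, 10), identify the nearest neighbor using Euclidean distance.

Distances: d(A) ≈ 14.0357, d(B) ≈ 11.1803, d(C) ≈ 8.9443. Nearest: C = (0, 10) with distance 8.9443.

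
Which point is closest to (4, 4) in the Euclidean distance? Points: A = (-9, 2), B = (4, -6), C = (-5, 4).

Distances: d(A) ≈ 13.1529, d(B) = 10, d(C) = 9. Nearest: C = (-5, 4) with distance 9.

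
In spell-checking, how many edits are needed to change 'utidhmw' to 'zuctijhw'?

Let D[i][j] be the edit distance between the first i characters of 'utidhmw' and the first j characters of 'zuctijhw', with D[i][0] = i, D[0][j] = j, and D[i][j] = D[i-1][j-1] if the characters match, else 1 + min(D[i-1][j], D[i][j-1], D[i-1][j-1]). Filling the table (rows: prefixes of 'utidhmw', columns: prefixes of 'zuctijhw'):
     ε  z  u  c  t  i  j  h  w
  ε  0  1  2  3  4  5  6  7  8
  u  1  1  1  2  3  4  5  6  7
  t  2  2  2  2  2  3  4  5  6
  i  3  3  3  3  3  2  3  4  5
  d  4  4  4  4  4  3  3  4  5
  h  5  5  5  5  5  4  4  3  4
  m  6  6  6  6  6  5  5  4  4
  w  7  7  7  7  7  6  6  5  4
The bottom-right entry gives D[7][8] = 4, so no sequence of fewer than 4 edits works. Backtracking through the table gives one optimal edit sequence (4 edits):
  utidhmw → zutidhmw (ins z @1)
  zutidhmw → zuctidhmw (ins c @3)
  zuctidhmw → zuctijhmw (sub d→j @6)
  zuctijhmw → zuctijhw (del m @8)
Edit distance = 4.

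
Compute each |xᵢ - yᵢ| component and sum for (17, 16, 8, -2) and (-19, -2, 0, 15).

Σ|x_i - y_i| = |17 - (-19)| + |16 - (-2)| + |8 - 0| + |-2 - 15| = 36 + 18 + 8 + 17 = 79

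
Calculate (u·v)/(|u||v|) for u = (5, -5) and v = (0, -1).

With u = (5, -5), v = (0, -1):
u·v = 5·0 + (-5)·(-1) = 0 + 5 = 5.
|u| = √(5² + (-5)²) = √50, |v| = √(0² + (-1)²) = √1, so |u||v| = √(50·1) = √50.
cos θ = (u·v)/(|u||v|) = 5/√50 ≈ 0.7071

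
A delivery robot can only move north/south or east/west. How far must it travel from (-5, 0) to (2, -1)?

Σ|x_i - y_i| = |-5 - 2| + |0 - (-1)| = 7 + 1 = 8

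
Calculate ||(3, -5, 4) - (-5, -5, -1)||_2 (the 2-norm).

(Σ|x_i - y_i|^2)^(1/2) = (|3 - (-5)|^2 + |-5 - (-5)|^2 + |4 - (-1)|^2)^(1/2)
= (8^2 + 0^2 + 5^2)^(1/2) = (64 + 0 + 25)^(1/2) = (89)^(1/2) ≈ 9.434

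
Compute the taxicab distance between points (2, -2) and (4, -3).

Σ|x_i - y_i| = |2 - 4| + |-2 - (-3)| = 2 + 1 = 3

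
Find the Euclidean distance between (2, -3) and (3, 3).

√(Σ(x_i - y_i)²) = √((2 - 3)² + (-3 - 3)²)
= √((-1)² + (-6)²) = √(1 + 36) = √37 ≈ 6.0828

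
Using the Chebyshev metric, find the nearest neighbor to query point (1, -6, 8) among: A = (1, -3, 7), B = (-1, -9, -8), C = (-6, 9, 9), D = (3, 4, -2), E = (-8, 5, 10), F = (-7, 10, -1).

Distances: d(A) = 3, d(B) = 16, d(C) = 15, d(D) = 10, d(E) = 11, d(F) = 16. Nearest: A = (1, -3, 7) with distance 3.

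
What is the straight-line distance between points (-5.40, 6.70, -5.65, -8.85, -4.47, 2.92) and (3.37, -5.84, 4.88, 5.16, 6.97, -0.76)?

√(Σ(x_i - y_i)²) = √((-5.4 - 3.37)² + (6.7 - (-5.84))² + (-5.65 - 4.88)² + (-8.85 - 5.16)² + (-4.47 - 6.97)² + (2.92 - (-0.76))²)
= √((-8.77)² + 12.54² + (-10.53)² + (-14.01)² + (-11.44)² + 3.68²) = √(76.9129 + 157.2516 + 110.8809 + 196.2801 + 130.8736 + 13.5424) = √685.7415 ≈ 26.1867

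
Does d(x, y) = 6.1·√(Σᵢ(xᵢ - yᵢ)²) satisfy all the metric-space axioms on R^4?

Yes. The L2 (Euclidean) norm induces a metric on R^4, and multiplying a metric by a positive constant 6.1 > 0 preserves all four axioms: non-negativity (6.1·||x-y|| ≥ 0), identity (6.1·||x-y|| = 0 ⟺ ||x-y|| = 0 ⟺ x = y), symmetry (||x-y|| = ||y-x||), and the triangle inequality (6.1·||x-z|| ≤ 6.1·||x-y|| + 6.1·||y-z||). So d is a metric.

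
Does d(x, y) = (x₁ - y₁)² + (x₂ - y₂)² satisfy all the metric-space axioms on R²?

No. The squared Euclidean distance fails the triangle inequality. Counterexample: x = (0, 0), y = (2, 2), z = (4, 4). d(x,z) = 4² + 4² = 32, but d(x,y) + d(y,z) = (2² + 2²) + (2² + 2²) = 8 + 8 = 16. Since 32 > 16, the triangle inequality is violated. (Note: √d, the ordinary Euclidean distance, IS a metric.)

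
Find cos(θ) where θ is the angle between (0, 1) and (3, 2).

With u = (0, 1), v = (3, 2):
u·v = 0·3 + 1·2 = 0 + 2 = 2.
|u| = √(0² + 1²) = √1, |v| = √(3² + 2²) = √13, so |u||v| = √(1·13) = √13.
cos θ = (u·v)/(|u||v|) = 2/√13 ≈ 0.5547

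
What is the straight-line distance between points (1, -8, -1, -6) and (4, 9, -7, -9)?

√(Σ(x_i - y_i)²) = √((1 - 4)² + (-8 - 9)² + (-1 - (-7))² + (-6 - (-9))²)
= √((-3)² + (-17)² + 6² + 3²) = √(9 + 289 + 36 + 9) = √343 ≈ 18.5203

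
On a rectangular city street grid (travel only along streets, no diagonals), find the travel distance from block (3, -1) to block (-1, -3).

Σ|x_i - y_i| = |3 - (-1)| + |-1 - (-3)| = 4 + 2 = 6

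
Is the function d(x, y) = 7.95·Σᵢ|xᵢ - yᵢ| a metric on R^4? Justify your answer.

Yes. The L1 (Manhattan) norm induces a metric on R^4, and multiplying a metric by a positive constant 7.95 > 0 preserves all four axioms: non-negativity (7.95·||x-y|| ≥ 0), identity (7.95·||x-y|| = 0 ⟺ ||x-y|| = 0 ⟺ x = y), symmetry (||x-y|| = ||y-x||), and the triangle inequality (7.95·||x-z|| ≤ 7.95·||x-y|| + 7.95·||y-z||). So d is a metric.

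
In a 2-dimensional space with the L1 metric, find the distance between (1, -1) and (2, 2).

Σ|x_i - y_i| = |1 - 2| + |-1 - 2| = 1 + 3 = 4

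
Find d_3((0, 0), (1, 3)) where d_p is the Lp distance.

(Σ|x_i - y_i|^3)^(1/3) = (|0 - 1|^3 + |0 - 3|^3)^(1/3)
= (1^3 + 3^3)^(1/3) = (1 + 27)^(1/3) = (28)^(1/3) ≈ 3.0366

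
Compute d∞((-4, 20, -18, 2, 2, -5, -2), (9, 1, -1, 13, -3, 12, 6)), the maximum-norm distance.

max(|x_i - y_i|) = max(|-4 - 9|, |20 - 1|, |-18 - (-1)|, |2 - 13|, |2 - (-3)|, |-5 - 12|, |-2 - 6|) = max(13, 19, 17, 11, 5, 17, 8) = 19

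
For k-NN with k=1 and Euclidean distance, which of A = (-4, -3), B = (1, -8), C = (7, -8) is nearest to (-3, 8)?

Distances: d(A) ≈ 11.0454, d(B) ≈ 16.4924, d(C) ≈ 18.868. Nearest: A = (-4, -3) with distance 11.0454.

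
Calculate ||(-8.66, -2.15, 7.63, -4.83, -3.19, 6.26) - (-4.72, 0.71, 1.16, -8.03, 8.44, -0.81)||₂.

√(Σ(x_i - y_i)²) = √((-8.66 - (-4.72))² + (-2.15 - 0.71)² + (7.63 - 1.16)² + (-4.83 - (-8.03))² + (-3.19 - 8.44)² + (6.26 - (-0.81))²)
= √((-3.94)² + (-2.86)² + 6.47² + 3.2² + (-11.63)² + 7.07²) = √(15.5236 + 8.1796 + 41.8609 + 10.24 + 135.2569 + 49.9849) = √261.0459 ≈ 16.1569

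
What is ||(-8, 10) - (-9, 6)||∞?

max(|x_i - y_i|) = max(|-8 - (-9)|, |10 - 6|) = max(1, 4) = 4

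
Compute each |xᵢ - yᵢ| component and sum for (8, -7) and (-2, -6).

Σ|x_i - y_i| = |8 - (-2)| + |-7 - (-6)| = 10 + 1 = 11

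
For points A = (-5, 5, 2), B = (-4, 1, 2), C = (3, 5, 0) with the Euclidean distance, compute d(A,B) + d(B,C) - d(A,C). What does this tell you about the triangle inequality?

d(A,B) = √(1² + 4² + 0²) = √17 ≈ 4.1231, d(B,C) = √(7² + 4² + 2²) = √69 ≈ 8.3066, d(A,C) = √(8² + 0² + 2²) = √68 ≈ 8.2462.
d(A,B) + d(B,C) - d(A,C) = 4.1231 + 8.3066 - 8.2462 = 12.4297 - 8.2462 = 4.1835 (to 4 decimal places). This is ≥ 0, so the triangle inequality holds for these points.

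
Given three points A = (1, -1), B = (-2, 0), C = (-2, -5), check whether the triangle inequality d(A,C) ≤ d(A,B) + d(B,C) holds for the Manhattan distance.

d(A,B) = 3 + 1 = 4, d(B,C) = 0 + 5 = 5, d(A,C) = 3 + 4 = 7.
d(A,C) = 7 ≤ 4 + 5 = 9. Triangle inequality is satisfied.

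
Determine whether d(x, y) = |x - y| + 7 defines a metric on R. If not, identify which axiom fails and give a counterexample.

No. d fails identity of indiscernibles (specifically d(x,x) = 0): d(5, 5) = |5 - 5| + 7 = 0 + 7 = 7 ≠ 0.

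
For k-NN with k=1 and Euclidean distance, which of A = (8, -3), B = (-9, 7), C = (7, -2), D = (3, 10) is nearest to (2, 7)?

Distances: d(A) ≈ 11.6619, d(B) = 11, d(C) ≈ 10.2956, d(D) ≈ 3.1623. Nearest: D = (3, 10) with distance 3.1623.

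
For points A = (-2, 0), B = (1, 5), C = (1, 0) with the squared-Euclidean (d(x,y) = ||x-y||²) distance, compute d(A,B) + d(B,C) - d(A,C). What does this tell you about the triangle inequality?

d(A,B) = 3² + 5² = 34, d(B,C) = 0² + 5² = 25, d(A,C) = 3² + 0² = 9.
d(A,B) + d(B,C) - d(A,C) = 34 + 25 - 9 = 59 - 9 = 50. This is ≥ 0, so the triangle inequality holds for these points.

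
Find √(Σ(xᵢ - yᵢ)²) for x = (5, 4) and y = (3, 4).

√(Σ(x_i - y_i)²) = √((5 - 3)² + (4 - 4)²)
= √(2² + 0²) = √(4 + 0) = √4 = 2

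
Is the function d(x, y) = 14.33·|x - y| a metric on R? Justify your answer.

Yes. Since |x - y| is a metric on R and 14.33 > 0, the positive scalar multiple 14.33·|x - y| is also a metric: scaling by a positive constant preserves non-negativity, identity (d=0 ⟺ |x-y|=0 ⟺ x=y), symmetry, and the triangle inequality.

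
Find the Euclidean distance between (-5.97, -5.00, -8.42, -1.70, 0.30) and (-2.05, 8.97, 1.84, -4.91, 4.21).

√(Σ(x_i - y_i)²) = √((-5.97 - (-2.05))² + (-5 - 8.97)² + (-8.42 - 1.84)² + (-1.7 - (-4.91))² + (0.3 - 4.21)²)
= √((-3.92)² + (-13.97)² + (-10.26)² + 3.21² + (-3.91)²) = √(15.3664 + 195.1609 + 105.2676 + 10.3041 + 15.2881) = √341.3871 ≈ 18.4767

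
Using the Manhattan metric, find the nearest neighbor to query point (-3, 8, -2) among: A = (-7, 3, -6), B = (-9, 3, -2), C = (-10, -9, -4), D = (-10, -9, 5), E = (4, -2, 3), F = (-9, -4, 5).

Distances: d(A) = 13, d(B) = 11, d(C) = 26, d(D) = 31, d(E) = 22, d(F) = 25. Nearest: B = (-9, 3, -2) with distance 11.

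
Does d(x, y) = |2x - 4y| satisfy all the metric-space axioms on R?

No. d fails symmetry: d(3, 9) = |2·3 - 4·9| = |-30| = 30, but d(9, 3) = |2·9 - 4·3| = |6| = 6. Since 30 ≠ 6, d(x,y) ≠ d(y,x) in general.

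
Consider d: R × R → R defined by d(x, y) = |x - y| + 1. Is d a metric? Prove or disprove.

No. d fails identity of indiscernibles (specifically d(x,x) = 0): d(4, 4) = |4 - 4| + 1 = 0 + 1 = 1 ≠ 0.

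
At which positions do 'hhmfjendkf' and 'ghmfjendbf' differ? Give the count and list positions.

Differing positions: 1, 9. Hamming distance = 2.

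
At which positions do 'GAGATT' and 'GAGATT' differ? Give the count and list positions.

Differing positions: none. Hamming distance = 0.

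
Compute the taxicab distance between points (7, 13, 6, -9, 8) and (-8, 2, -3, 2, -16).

Σ|x_i - y_i| = |7 - (-8)| + |13 - 2| + |6 - (-3)| + |-9 - 2| + |8 - (-16)| = 15 + 11 + 9 + 11 + 24 = 70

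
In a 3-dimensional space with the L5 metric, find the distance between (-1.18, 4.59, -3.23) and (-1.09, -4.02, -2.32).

(Σ|x_i - y_i|^5)^(1/5) = (|-1.18 - (-1.09)|^5 + |4.59 - (-4.02)|^5 + |-3.23 - (-2.32)|^5)^(1/5)
= (0.09^5 + 8.61^5 + 0.91^5)^(1/5) ≈ (0 + 47316.8426 + 0.624)^(1/5) = (47317.4666)^(1/5) ≈ 8.61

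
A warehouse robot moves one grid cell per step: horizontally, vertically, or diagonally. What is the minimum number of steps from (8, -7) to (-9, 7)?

max(|x_i - y_i|) = max(|8 - (-9)|, |-7 - 7|) = max(17, 14) = 17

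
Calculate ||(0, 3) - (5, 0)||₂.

√(Σ(x_i - y_i)²) = √((0 - 5)² + (3 - 0)²)
= √((-5)² + 3²) = √(25 + 9) = √34 ≈ 5.831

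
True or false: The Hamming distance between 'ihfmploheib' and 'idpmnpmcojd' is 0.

Differing positions: 2, 3, 5, 6, 7, 8, 9, 10, 11. Hamming distance = 9, so the claim that d_H = 0 is false.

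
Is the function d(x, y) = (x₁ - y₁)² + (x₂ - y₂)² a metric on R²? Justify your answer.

No. The squared Euclidean distance fails the triangle inequality. Counterexample: x = (0, 0), y = (1, 1), z = (2, 2). d(x,z) = 2² + 2² = 8, but d(x,y) + d(y,z) = (1² + 1²) + (1² + 1²) = 2 + 2 = 4. Since 8 > 4, the triangle inequality is violated. (Note: √d, the ordinary Euclidean distance, IS a metric.)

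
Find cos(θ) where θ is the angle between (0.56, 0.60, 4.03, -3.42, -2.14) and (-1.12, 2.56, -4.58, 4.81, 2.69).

With u = (0.56, 0.60, 4.03, -3.42, -2.14), v = (-1.12, 2.56, -4.58, 4.81, 2.69):
u·v = 0.56·(-1.12) + 0.6·2.56 + 4.03·(-4.58) + (-3.42)·4.81 + (-2.14)·2.69 = (-0.6272) + 1.536 + (-18.4574) + (-16.4502) + (-5.7566) = -39.7554.
|u| = √(0.56² + 0.6² + 4.03² + (-3.42)² + (-2.14)²) = √(0.3136 + 0.36 + 16.2409 + 11.6964 + 4.5796) = √33.1905, |v| = √((-1.12)² + 2.56² + (-4.58)² + 4.81² + 2.69²) = √(1.2544 + 6.5536 + 20.9764 + 23.1361 + 7.2361) = √59.1566.
cos θ = (u·v)/(|u||v|) = -39.7554/(√33.1905·√59.1566) ≈ -0.8972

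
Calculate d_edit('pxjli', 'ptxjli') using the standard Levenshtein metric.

Let D[i][j] be the edit distance between the first i characters of 'pxjli' and the first j characters of 'ptxjli', with D[i][0] = i, D[0][j] = j, and D[i][j] = D[i-1][j-1] if the characters match, else 1 + min(D[i-1][j], D[i][j-1], D[i-1][j-1]). Filling the table (rows: prefixes of 'pxjli', columns: prefixes of 'ptxjli'):
     ε  p  t  x  j  l  i
  ε  0  1  2  3  4  5  6
  p  1  0  1  2  3  4  5
  x  2  1  1  1  2  3  4
  j  3  2  2  2  1  2  3
  l  4  3  3  3  2  1  2
  i  5  4  4  4  3  2  1
The bottom-right entry gives D[5][6] = 1, so no sequence of fewer than 1 edit works. Backtracking through the table gives one optimal edit sequence (1 edit):
  pxjli → ptxjli (ins t @2)
Edit distance = 1.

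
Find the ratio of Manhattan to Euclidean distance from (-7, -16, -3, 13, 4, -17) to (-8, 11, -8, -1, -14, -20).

L1 = |-7 - (-8)| + |-16 - 11| + |-3 - (-8)| + |13 - (-1)| + |4 - (-14)| + |-17 - (-20)| = 1 + 27 + 5 + 14 + 18 + 3 = 68
L2 = √(1² + 27² + 5² + 14² + 18² + 3²) = √1284 ≈ 35.8329
L1 ≥ L2 always (equality iff movement is along one axis); L1 > L2 here.
Ratio L1/L2 = 68/√1284 ≈ 1.8977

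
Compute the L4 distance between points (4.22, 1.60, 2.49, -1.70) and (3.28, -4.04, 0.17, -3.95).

(Σ|x_i - y_i|^4)^(1/4) = (|4.22 - 3.28|^4 + |1.6 - (-4.04)|^4 + |2.49 - 0.17|^4 + |-1.7 - (-3.95)|^4)^(1/4)
= (0.94^4 + 5.64^4 + 2.32^4 + 2.25^4)^(1/4) ≈ (0.7807 + 1011.8507 + 28.9702 + 25.6289)^(1/4) = (1067.2305)^(1/4) ≈ 5.7156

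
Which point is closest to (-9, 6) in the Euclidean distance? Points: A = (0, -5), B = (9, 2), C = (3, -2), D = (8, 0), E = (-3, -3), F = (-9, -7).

Distances: d(A) ≈ 14.2127, d(B) ≈ 18.4391, d(C) ≈ 14.4222, d(D) ≈ 18.0278, d(E) ≈ 10.8167, d(F) = 13. Nearest: E = (-3, -3) with distance 10.8167.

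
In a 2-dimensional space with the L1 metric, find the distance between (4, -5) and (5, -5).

Σ|x_i - y_i| = |4 - 5| + |-5 - (-5)| = 1 + 0 = 1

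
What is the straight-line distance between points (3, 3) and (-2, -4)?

√(Σ(x_i - y_i)²) = √((3 - (-2))² + (3 - (-4))²)
= √(5² + 7²) = √(25 + 49) = √74 ≈ 8.6023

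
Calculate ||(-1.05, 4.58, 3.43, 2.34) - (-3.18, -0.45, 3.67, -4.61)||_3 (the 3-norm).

(Σ|x_i - y_i|^3)^(1/3) = (|-1.05 - (-3.18)|^3 + |4.58 - (-0.45)|^3 + |3.43 - 3.67|^3 + |2.34 - (-4.61)|^3)^(1/3)
= (2.13^3 + 5.03^3 + 0.24^3 + 6.95^3)^(1/3) ≈ (9.6636 + 127.2635 + 0.0138 + 335.7024)^(1/3) = (472.6433)^(1/3) ≈ 7.7895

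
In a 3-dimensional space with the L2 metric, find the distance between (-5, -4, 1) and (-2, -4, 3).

(Σ|x_i - y_i|^2)^(1/2) = (|-5 - (-2)|^2 + |-4 - (-4)|^2 + |1 - 3|^2)^(1/2)
= (3^2 + 0^2 + 2^2)^(1/2) = (9 + 0 + 4)^(1/2) = (13)^(1/2) ≈ 3.6056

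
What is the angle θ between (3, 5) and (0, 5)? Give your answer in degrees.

With u = (3, 5), v = (0, 5):
u·v = 3·0 + 5·5 = 0 + 25 = 25.
|u| = √(3² + 5²) = √34, |v| = √(0² + 5²) = √25, so |u||v| = √(34·25) = √850.
cos θ = (u·v)/(|u||v|) = 25/√850 ≈ 0.857493
θ = arccos(0.857493) ≈ 30.96°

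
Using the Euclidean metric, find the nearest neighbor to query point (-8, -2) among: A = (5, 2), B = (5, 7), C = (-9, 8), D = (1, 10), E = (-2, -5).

Distances: d(A) ≈ 13.6015, d(B) ≈ 15.8114, d(C) ≈ 10.0499, d(D) = 15, d(E) ≈ 6.7082. Nearest: E = (-2, -5) with distance 6.7082.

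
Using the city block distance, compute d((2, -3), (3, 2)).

Σ|x_i - y_i| = |2 - 3| + |-3 - 2| = 1 + 5 = 6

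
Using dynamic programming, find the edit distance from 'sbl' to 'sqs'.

Let D[i][j] be the edit distance between the first i characters of 'sbl' and the first j characters of 'sqs', with D[i][0] = i, D[0][j] = j, and D[i][j] = D[i-1][j-1] if the characters match, else 1 + min(D[i-1][j], D[i][j-1], D[i-1][j-1]). Filling the table (rows: prefixes of 'sbl', columns: prefixes of 'sqs'):
     ε  s  q  s
  ε  0  1  2  3
  s  1  0  1  2
  b  2  1  1  2
  l  3  2  2  2
The bottom-right entry gives D[3][3] = 2, so no sequence of fewer than 2 edits works. Backtracking through the table gives one optimal edit sequence (2 edits):
  sbl → sql (sub b→q @2)
  sql → sqs (sub l→s @3)
Edit distance = 2.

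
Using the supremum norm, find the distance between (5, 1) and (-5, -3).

max(|x_i - y_i|) = max(|5 - (-5)|, |1 - (-3)|) = max(10, 4) = 10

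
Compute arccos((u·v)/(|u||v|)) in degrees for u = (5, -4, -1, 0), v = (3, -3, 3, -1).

With u = (5, -4, -1, 0), v = (3, -3, 3, -1):
u·v = 5·3 + (-4)·(-3) + (-1)·3 + 0·(-1) = 15 + 12 + (-3) + 0 = 24.
|u| = √(5² + (-4)² + (-1)² + 0²) = √42, |v| = √(3² + (-3)² + 3² + (-1)²) = √28, so |u||v| = √(42·28) = √1176.
cos θ = (u·v)/(|u||v|) = 24/√1176 ≈ 0.699854
θ = arccos(0.699854) ≈ 45.58°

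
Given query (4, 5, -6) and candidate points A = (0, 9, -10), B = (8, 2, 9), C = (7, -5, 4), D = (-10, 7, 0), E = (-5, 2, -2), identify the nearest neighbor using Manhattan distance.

Distances: d(A) = 12, d(B) = 22, d(C) = 23, d(D) = 22, d(E) = 16. Nearest: A = (0, 9, -10) with distance 12.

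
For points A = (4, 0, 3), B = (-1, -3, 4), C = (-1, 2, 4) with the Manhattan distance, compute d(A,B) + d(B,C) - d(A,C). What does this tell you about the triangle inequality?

d(A,B) = 5 + 3 + 1 = 9, d(B,C) = 0 + 5 + 0 = 5, d(A,C) = 5 + 2 + 1 = 8.
d(A,B) + d(B,C) - d(A,C) = 9 + 5 - 8 = 14 - 8 = 6. This is ≥ 0, so the triangle inequality holds for these points.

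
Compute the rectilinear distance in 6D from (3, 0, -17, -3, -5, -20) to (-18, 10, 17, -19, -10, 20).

Σ|x_i - y_i| = |3 - (-18)| + |0 - 10| + |-17 - 17| + |-3 - (-19)| + |-5 - (-10)| + |-20 - 20| = 21 + 10 + 34 + 16 + 5 + 40 = 126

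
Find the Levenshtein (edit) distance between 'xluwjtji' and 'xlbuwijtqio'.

Let D[i][j] be the edit distance between the first i characters of 'xluwjtji' and the first j characters of 'xlbuwijtqio', with D[i][0] = i, D[0][j] = j, and D[i][j] = D[i-1][j-1] if the characters match, else 1 + min(D[i-1][j], D[i][j-1], D[i-1][j-1]). Filling the table (rows: prefixes of 'xluwjtji', columns: prefixes of 'xlbuwijtqio'):
     ε  x  l  b  u  w  i  j  t  q  i  o
  ε  0  1  2  3  4  5  6  7  8  9 10 11
  x  1  0  1  2  3  4  5  6  7  8  9 10
  l  2  1  0  1  2  3  4  5  6  7  8  9
  u  3  2  1  1  1  2  3  4  5  6  7  8
  w  4  3  2  2  2  1  2  3  4  5  6  7
  j  5  4  3  3  3  2  2  2  3  4  5  6
  t  6  5  4  4  4  3  3  3  2  3  4  5
  j  7  6  5  5  5  4  4  3  3  3  4  5
  i  8  7  6  6  6  5  4  4  4  4  3  4
The bottom-right entry gives D[8][11] = 4, so no sequence of fewer than 4 edits works. Backtracking through the table gives one optimal edit sequence (4 edits):
  xluwjtji → xlbuwjtji (ins b @3)
  xlbuwjtji → xlbuwijtji (ins i @6)
  xlbuwijtji → xlbuwijtqi (sub j→q @9)
  xlbuwijtqi → xlbuwijtqio (ins o @11)
Edit distance = 4.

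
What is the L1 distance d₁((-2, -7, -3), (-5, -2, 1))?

Σ|x_i - y_i| = |-2 - (-5)| + |-7 - (-2)| + |-3 - 1| = 3 + 5 + 4 = 12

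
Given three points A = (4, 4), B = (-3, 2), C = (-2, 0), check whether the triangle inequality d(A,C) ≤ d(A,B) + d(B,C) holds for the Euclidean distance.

d(A,B) = √(7² + 2²) = √53 ≈ 7.2801, d(B,C) = √(1² + 2²) = √5 ≈ 2.2361, d(A,C) = √(6² + 4²) = √52 ≈ 7.2111.
d(A,C) ≈ 7.2111 ≤ 7.2801 + 2.2361 = 9.5162. Triangle inequality is satisfied.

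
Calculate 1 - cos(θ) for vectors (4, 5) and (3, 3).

With u = (4, 5), v = (3, 3):
u·v = 4·3 + 5·3 = 12 + 15 = 27.
|u| = √(4² + 5²) = √41, |v| = √(3² + 3²) = √18, so |u||v| = √(41·18) = √738.
cos θ = (u·v)/(|u||v|) = 27/√738 ≈ 0.9939
Cosine distance = 1 - cos θ ≈ 1 - 0.9939 = 0.0061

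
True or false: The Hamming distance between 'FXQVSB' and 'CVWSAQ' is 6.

Differing positions: 1, 2, 3, 4, 5, 6. Hamming distance = 6, so the claim is true.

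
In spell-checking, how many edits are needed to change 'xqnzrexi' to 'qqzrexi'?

Let D[i][j] be the edit distance between the first i characters of 'xqnzrexi' and the first j characters of 'qqzrexi', with D[i][0] = i, D[0][j] = j, and D[i][j] = D[i-1][j-1] if the characters match, else 1 + min(D[i-1][j], D[i][j-1], D[i-1][j-1]). Filling the table (rows: prefixes of 'xqnzrexi', columns: prefixes of 'qqzrexi'):
     ε  q  q  z  r  e  x  i
  ε  0  1  2  3  4  5  6  7
  x  1  1  2  3  4  5  5  6
  q  2  1  1  2  3  4  5  6
  n  3  2  2  2  3  4  5  6
  z  4  3  3  2  3  4  5  6
  r  5  4  4  3  2  3  4  5
  e  6  5  5  4  3  2  3  4
  x  7  6  6  5  4  3  2  3
  i  8  7  7  6  5  4  3  2
The bottom-right entry gives D[8][7] = 2, so no sequence of fewer than 2 edits works. Backtracking through the table gives one optimal edit sequence (2 edits):
  xqnzrexi → qnzrexi (del x @1)
  qnzrexi → qqzrexi (sub n→q @2)
Edit distance = 2.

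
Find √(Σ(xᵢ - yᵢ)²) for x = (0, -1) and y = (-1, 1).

√(Σ(x_i - y_i)²) = √((0 - (-1))² + (-1 - 1)²)
= √(1² + (-2)²) = √(1 + 4) = √5 ≈ 2.2361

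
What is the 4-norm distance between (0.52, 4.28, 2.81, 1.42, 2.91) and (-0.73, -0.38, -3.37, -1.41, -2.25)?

(Σ|x_i - y_i|^4)^(1/4) = (|0.52 - (-0.73)|^4 + |4.28 - (-0.38)|^4 + |2.81 - (-3.37)|^4 + |1.42 - (-1.41)|^4 + |2.91 - (-2.25)|^4)^(1/4)
= (1.25^4 + 4.66^4 + 6.18^4 + 2.83^4 + 5.16^4)^(1/4) ≈ (2.4414 + 471.5673 + 1458.6594 + 64.1425 + 708.9226)^(1/4) = (2705.7332)^(1/4) ≈ 7.2123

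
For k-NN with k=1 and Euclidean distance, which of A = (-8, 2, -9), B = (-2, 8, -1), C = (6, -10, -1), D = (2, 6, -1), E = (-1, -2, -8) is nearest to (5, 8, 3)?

Distances: d(A) ≈ 18.6815, d(B) ≈ 8.0623, d(C) ≈ 18.4662, d(D) ≈ 5.3852, d(E) ≈ 16.0312. Nearest: D = (2, 6, -1) with distance 5.3852.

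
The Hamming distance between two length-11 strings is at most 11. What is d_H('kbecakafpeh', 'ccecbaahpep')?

Differing positions: 1, 2, 5, 6, 8, 11. Hamming distance = 6. The maximum possible Hamming distance for length-11 strings is 11, so d_H/11 = 6/11 ≈ 0.5455.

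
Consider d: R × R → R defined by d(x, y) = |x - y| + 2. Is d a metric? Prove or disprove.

No. d fails identity of indiscernibles (specifically d(x,x) = 0): d(-7, -7) = |-7 - (-7)| + 2 = 0 + 2 = 2 ≠ 0.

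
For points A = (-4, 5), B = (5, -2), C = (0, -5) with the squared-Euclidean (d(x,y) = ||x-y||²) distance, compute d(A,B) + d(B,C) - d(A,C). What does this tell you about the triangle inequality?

d(A,B) = 9² + 7² = 130, d(B,C) = 5² + 3² = 34, d(A,C) = 4² + 10² = 116.
d(A,B) + d(B,C) - d(A,C) = 130 + 34 - 116 = 164 - 116 = 48. This is ≥ 0, so the triangle inequality holds for these points.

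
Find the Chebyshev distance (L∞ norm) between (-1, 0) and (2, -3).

max(|x_i - y_i|) = max(|-1 - 2|, |0 - (-3)|) = max(3, 3) = 3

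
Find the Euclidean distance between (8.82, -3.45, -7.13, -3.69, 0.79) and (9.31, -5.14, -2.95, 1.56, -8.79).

√(Σ(x_i - y_i)²) = √((8.82 - 9.31)² + (-3.45 - (-5.14))² + (-7.13 - (-2.95))² + (-3.69 - 1.56)² + (0.79 - (-8.79))²)
= √((-0.49)² + 1.69² + (-4.18)² + (-5.25)² + 9.58²) = √(0.2401 + 2.8561 + 17.4724 + 27.5625 + 91.7764) = √139.9075 ≈ 11.8283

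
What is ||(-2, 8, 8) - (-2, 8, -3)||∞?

max(|x_i - y_i|) = max(|-2 - (-2)|, |8 - 8|, |8 - (-3)|) = max(0, 0, 11) = 11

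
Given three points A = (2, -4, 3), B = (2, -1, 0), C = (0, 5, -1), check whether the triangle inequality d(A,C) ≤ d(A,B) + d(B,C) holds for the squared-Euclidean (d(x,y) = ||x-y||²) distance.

d(A,B) = 0² + 3² + 3² = 18, d(B,C) = 2² + 6² + 1² = 41, d(A,C) = 2² + 9² + 4² = 101.
d(A,C) = 101 > 18 + 41 = 59. Triangle inequality is VIOLATED. (Squared-Euclidean is not a metric — this is a counterexample.)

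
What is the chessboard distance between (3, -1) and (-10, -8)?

max(|x_i - y_i|) = max(|3 - (-10)|, |-1 - (-8)|) = max(13, 7) = 13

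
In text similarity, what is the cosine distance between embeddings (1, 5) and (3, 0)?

With u = (1, 5), v = (3, 0):
u·v = 1·3 + 5·0 = 3 + 0 = 3.
|u| = √(1² + 5²) = √26, |v| = √(3² + 0²) = √9, so |u||v| = √(26·9) = √234.
cos θ = (u·v)/(|u||v|) = 3/√234 ≈ 0.1961
Cosine distance = 1 - cos θ ≈ 1 - 0.1961 = 0.8039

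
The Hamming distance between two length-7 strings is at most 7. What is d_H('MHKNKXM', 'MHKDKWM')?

Differing positions: 4, 6. Hamming distance = 2. The maximum possible Hamming distance for length-7 strings is 7, so d_H/7 = 2/7 ≈ 0.2857.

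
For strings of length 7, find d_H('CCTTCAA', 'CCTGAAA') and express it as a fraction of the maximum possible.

Differing positions: 4, 5. Hamming distance = 2. The maximum possible Hamming distance for length-7 strings is 7, so d_H/7 = 2/7 ≈ 0.2857.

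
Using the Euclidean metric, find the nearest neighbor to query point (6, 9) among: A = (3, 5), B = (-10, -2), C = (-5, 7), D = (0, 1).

Distances: d(A) = 5, d(B) ≈ 19.4165, d(C) ≈ 11.1803, d(D) = 10. Nearest: A = (3, 5) with distance 5.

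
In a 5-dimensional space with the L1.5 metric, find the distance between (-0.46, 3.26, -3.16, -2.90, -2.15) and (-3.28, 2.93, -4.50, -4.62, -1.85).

(Σ|x_i - y_i|^1.5)^(1/1.5) = (|-0.46 - (-3.28)|^1.5 + |3.26 - 2.93|^1.5 + |-3.16 - (-4.5)|^1.5 + |-2.9 - (-4.62)|^1.5 + |-2.15 - (-1.85)|^1.5)^(1/1.5)
= (2.82^1.5 + 0.33^1.5 + 1.34^1.5 + 1.72^1.5 + 0.3^1.5)^(1/1.5) ≈ (4.7356 + 0.1896 + 1.5512 + 2.2558 + 0.1643)^(1/1.5) = (8.8965)^(1/1.5) ≈ 4.2935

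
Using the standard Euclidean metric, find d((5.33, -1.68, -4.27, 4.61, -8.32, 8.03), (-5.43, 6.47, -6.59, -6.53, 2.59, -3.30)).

√(Σ(x_i - y_i)²) = √((5.33 - (-5.43))² + (-1.68 - 6.47)² + (-4.27 - (-6.59))² + (4.61 - (-6.53))² + (-8.32 - 2.59)² + (8.03 - (-3.3))²)
= √(10.76² + (-8.15)² + 2.32² + 11.14² + (-10.91)² + 11.33²) = √(115.7776 + 66.4225 + 5.3824 + 124.0996 + 119.0281 + 128.3689) = √559.0791 ≈ 23.6449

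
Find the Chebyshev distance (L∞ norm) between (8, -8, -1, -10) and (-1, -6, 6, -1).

max(|x_i - y_i|) = max(|8 - (-1)|, |-8 - (-6)|, |-1 - 6|, |-10 - (-1)|) = max(9, 2, 7, 9) = 9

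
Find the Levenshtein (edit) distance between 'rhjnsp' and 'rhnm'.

Let D[i][j] be the edit distance between the first i characters of 'rhjnsp' and the first j characters of 'rhnm', with D[i][0] = i, D[0][j] = j, and D[i][j] = D[i-1][j-1] if the characters match, else 1 + min(D[i-1][j], D[i][j-1], D[i-1][j-1]). Filling the table (rows: prefixes of 'rhjnsp', columns: prefixes of 'rhnm'):
     ε  r  h  n  m
  ε  0  1  2  3  4
  r  1  0  1  2  3
  h  2  1  0  1  2
  j  3  2  1  1  2
  n  4  3  2  1  2
  s  5  4  3  2  2
  p  6  5  4  3  3
The bottom-right entry gives D[6][4] = 3, so no sequence of fewer than 3 edits works. Backtracking through the table gives one optimal edit sequence (3 edits):
  rhjnsp → rhnsp (del j @3)
  rhnsp → rhnp (del s @4)
  rhnp → rhnm (sub p→m @4)
Edit distance = 3.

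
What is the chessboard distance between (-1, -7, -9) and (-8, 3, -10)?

max(|x_i - y_i|) = max(|-1 - (-8)|, |-7 - 3|, |-9 - (-10)|) = max(7, 10, 1) = 10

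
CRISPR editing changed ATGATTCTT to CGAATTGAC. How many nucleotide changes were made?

Differing positions: 1, 2, 3, 7, 8, 9. Hamming distance = 6.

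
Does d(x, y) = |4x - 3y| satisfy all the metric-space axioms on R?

No. d fails symmetry: d(4, 5) = |4·4 - 3·5| = |1| = 1, but d(5, 4) = |4·5 - 3·4| = |8| = 8. Since 1 ≠ 8, d(x,y) ≠ d(y,x) in general.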